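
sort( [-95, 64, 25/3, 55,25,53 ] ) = [-95,25/3,25 , 53,55,64 ] 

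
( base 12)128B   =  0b100001001011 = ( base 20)563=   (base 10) 2123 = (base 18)69h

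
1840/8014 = 920/4007= 0.23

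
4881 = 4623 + 258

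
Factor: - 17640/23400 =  - 49/65 = - 5^( -1)*7^2*13^(  -  1 )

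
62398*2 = 124796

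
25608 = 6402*4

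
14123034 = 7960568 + 6162466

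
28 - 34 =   -  6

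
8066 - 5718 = 2348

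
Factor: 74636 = 2^2*47^1*397^1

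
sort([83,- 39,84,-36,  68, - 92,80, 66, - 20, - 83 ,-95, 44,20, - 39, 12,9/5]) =[ - 95, - 92 , - 83, - 39, - 39, - 36, - 20,9/5,12,20,44,  66,68,80,83, 84 ]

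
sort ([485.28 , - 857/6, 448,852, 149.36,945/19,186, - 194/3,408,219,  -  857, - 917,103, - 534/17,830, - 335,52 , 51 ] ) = [-917, - 857, - 335, - 857/6, - 194/3,-534/17,945/19,51, 52, 103, 149.36,186, 219,408 , 448,485.28,830, 852]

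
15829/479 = 33 + 22/479=33.05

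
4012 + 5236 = 9248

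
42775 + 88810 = 131585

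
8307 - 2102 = 6205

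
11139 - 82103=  - 70964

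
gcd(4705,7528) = 941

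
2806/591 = 4+ 442/591 = 4.75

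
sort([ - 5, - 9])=[ - 9, - 5]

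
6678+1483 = 8161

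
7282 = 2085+5197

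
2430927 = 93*26139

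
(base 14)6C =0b1100000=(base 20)4g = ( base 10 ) 96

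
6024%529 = 205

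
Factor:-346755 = - 3^1*5^1*23117^1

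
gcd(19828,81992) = 4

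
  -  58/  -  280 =29/140 = 0.21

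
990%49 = 10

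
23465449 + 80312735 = 103778184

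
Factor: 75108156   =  2^2* 3^1*23^1 * 272131^1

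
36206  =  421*86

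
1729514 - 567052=1162462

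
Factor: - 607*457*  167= - 46325633 = - 167^1 * 457^1*607^1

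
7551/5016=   1 + 845/1672 = 1.51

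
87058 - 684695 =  -597637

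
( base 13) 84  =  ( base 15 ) 73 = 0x6c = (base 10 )108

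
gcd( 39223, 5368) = 61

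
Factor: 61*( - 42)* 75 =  - 192150 = - 2^1*3^2 * 5^2*7^1*61^1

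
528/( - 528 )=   -  1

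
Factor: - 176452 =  - 2^2*31^1*1423^1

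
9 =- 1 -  - 10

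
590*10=5900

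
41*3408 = 139728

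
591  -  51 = 540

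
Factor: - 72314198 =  - 2^1*11^2*298819^1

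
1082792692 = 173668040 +909124652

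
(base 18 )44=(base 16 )4c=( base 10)76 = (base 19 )40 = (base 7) 136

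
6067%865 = 12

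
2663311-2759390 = -96079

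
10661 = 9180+1481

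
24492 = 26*942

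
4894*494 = 2417636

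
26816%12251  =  2314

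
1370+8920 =10290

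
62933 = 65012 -2079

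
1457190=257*5670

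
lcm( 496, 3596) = 14384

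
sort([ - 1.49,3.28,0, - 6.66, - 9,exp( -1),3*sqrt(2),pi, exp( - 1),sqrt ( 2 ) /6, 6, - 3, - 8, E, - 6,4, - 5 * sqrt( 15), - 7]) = [ - 5*sqrt( 15), - 9, - 8,  -  7, - 6.66, - 6, - 3, -1.49, 0 , sqrt( 2)/6, exp( - 1 ),exp ( - 1), E, pi,3.28,4,3*sqrt(2 ),6 ]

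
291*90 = 26190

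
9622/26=4811/13 = 370.08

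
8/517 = 8/517 = 0.02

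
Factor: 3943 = 3943^1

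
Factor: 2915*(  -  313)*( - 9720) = 2^3*3^5*5^2*11^1*53^1*313^1 = 8868479400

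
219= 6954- 6735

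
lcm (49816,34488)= 448344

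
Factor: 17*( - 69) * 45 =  - 52785 = - 3^3 *5^1*17^1*23^1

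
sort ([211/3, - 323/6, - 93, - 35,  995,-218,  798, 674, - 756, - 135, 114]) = [ - 756, - 218, - 135, - 93, - 323/6, - 35,  211/3,114 , 674,798,  995] 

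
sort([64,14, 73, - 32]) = [ - 32,14, 64 , 73]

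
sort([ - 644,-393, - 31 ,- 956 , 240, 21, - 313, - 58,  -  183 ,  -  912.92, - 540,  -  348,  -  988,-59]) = [ - 988, - 956,  -  912.92, - 644,  -  540,  -  393,-348,  -  313, - 183, - 59 , - 58,-31, 21, 240 ] 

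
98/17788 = 49/8894 = 0.01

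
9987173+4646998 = 14634171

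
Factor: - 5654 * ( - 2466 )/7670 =2^1*3^2*5^(  -  1)* 11^1*13^ (-1 ) * 59^ ( - 1 )*137^1*257^1 = 6971382/3835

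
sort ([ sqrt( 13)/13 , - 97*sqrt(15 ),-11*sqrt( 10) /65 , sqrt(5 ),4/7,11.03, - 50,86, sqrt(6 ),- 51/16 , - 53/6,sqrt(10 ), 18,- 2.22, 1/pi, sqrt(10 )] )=[  -  97*sqrt( 15 ) , - 50, - 53/6 , - 51/16, - 2.22,  -  11 * sqrt(10) /65,sqrt( 13 ) /13,1/pi, 4/7,sqrt(5 ),sqrt( 6 ), sqrt( 10), sqrt( 10 ),11.03,18, 86 ]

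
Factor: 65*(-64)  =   - 2^6*5^1 * 13^1  =  -4160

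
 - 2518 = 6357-8875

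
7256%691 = 346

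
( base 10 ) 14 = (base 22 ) e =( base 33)e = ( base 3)112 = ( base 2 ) 1110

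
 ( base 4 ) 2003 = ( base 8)203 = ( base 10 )131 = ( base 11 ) 10a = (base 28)4J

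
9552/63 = 151 + 13/21= 151.62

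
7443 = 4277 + 3166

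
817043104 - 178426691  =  638616413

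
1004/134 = 7 + 33/67=7.49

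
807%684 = 123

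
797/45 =17 + 32/45 = 17.71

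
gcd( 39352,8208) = 8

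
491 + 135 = 626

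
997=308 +689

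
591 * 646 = 381786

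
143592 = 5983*24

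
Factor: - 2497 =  - 11^1*227^1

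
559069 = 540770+18299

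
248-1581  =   - 1333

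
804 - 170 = 634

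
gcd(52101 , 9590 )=7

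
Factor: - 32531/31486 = -2^( - 1 )*7^(  -  1 )*13^ ( - 1)*173^(-1)*32531^1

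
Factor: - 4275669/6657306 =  - 1425223/2219102 = - 2^(- 1 ) *53^1*383^ ( - 1 )*2897^(-1 ) *26891^1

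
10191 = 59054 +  - 48863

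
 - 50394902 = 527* (  -  95626)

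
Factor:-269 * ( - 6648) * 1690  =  2^4*3^1 * 5^1*13^2 * 269^1*277^1 = 3022247280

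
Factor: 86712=2^3*3^1 * 3613^1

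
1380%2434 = 1380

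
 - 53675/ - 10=10735/2  =  5367.50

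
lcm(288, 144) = 288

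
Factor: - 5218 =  - 2^1*2609^1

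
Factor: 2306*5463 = 12597678 = 2^1*3^2 * 607^1*1153^1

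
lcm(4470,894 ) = 4470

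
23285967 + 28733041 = 52019008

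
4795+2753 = 7548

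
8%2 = 0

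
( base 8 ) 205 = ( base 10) 133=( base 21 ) 67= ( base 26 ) 53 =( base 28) 4L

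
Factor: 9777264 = 2^4 *3^1*7^2 * 4157^1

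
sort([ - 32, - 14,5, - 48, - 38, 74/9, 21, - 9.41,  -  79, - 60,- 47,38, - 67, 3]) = [ - 79, - 67, - 60, - 48 ,- 47, - 38, - 32, - 14, - 9.41, 3,5, 74/9, 21, 38]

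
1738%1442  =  296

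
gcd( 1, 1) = 1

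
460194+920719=1380913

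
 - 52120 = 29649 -81769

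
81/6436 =81/6436=0.01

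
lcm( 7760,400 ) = 38800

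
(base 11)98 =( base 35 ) 32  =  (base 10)107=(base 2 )1101011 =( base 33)38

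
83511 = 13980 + 69531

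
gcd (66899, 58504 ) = 1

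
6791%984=887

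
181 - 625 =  - 444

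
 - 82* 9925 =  - 813850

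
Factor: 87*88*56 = 428736 = 2^6*3^1* 7^1*11^1 * 29^1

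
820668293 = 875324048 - 54655755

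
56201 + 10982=67183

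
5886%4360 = 1526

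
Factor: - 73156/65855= -2^2*5^(-1 )*13171^( - 1)* 18289^1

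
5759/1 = 5759 = 5759.00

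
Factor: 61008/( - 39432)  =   - 82/53 = -2^1*41^1*53^( - 1)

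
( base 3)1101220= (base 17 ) 393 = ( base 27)1ao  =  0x3FF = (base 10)1023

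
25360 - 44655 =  - 19295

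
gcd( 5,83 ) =1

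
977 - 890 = 87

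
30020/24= 1250 + 5/6 =1250.83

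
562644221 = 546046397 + 16597824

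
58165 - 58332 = -167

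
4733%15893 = 4733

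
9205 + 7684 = 16889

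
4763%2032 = 699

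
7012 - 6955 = 57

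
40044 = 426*94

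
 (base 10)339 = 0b101010011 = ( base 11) 289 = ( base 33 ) A9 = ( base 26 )d1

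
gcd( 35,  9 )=1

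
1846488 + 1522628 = 3369116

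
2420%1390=1030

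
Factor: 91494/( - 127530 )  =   - 391/545 = - 5^(-1)*17^1*23^1*109^(- 1 ) 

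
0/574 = 0=0.00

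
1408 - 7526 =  - 6118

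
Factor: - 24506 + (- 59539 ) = -3^1 * 5^1*13^1 * 431^1 = - 84045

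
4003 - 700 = 3303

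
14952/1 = 14952 =14952.00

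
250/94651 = 250/94651= 0.00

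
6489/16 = 405 +9/16=405.56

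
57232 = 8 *7154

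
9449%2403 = 2240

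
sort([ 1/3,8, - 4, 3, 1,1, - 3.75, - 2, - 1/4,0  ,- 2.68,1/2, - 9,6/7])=[ - 9, - 4,-3.75, - 2.68,-2,-1/4, 0,1/3,1/2, 6/7, 1,1,3,  8]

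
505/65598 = 505/65598 = 0.01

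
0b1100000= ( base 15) 66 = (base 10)96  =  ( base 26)3I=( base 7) 165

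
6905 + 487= 7392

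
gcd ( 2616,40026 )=6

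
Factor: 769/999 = 3^(- 3)*37^(-1)*769^1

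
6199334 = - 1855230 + 8054564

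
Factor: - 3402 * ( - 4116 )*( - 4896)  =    -  68556886272= - 2^8*3^8*7^4*17^1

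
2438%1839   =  599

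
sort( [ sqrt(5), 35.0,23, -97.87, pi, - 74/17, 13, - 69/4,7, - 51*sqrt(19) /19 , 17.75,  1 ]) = [ - 97.87, - 69/4, - 51*sqrt ( 19)/19,-74/17, 1, sqrt( 5 ), pi, 7, 13, 17.75, 23, 35.0]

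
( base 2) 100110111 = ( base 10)311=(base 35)8V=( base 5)2221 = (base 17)115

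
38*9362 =355756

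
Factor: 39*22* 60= 51480 = 2^3*3^2*5^1*11^1*13^1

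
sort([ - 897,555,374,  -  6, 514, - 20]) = [ - 897, - 20,- 6, 374, 514,555 ]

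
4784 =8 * 598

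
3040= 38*80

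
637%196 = 49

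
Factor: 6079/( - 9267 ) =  - 3^( - 1 )*3089^( - 1)*6079^1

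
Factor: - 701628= -2^2*3^1*59^1 * 991^1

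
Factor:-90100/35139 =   -  100/39 = - 2^2*3^( - 1)*5^2*13^(-1) 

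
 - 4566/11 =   -  416 + 10/11 = - 415.09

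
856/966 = 428/483 = 0.89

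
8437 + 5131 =13568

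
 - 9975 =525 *( - 19)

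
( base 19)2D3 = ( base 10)972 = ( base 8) 1714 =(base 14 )4d6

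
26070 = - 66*( - 395)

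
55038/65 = 55038/65 = 846.74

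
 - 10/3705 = -1+739/741 = -0.00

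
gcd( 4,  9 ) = 1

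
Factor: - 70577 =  - 13^1*61^1*89^1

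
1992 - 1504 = 488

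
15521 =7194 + 8327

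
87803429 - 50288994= 37514435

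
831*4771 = 3964701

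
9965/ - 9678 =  - 9965/9678 =- 1.03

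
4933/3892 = 4933/3892 = 1.27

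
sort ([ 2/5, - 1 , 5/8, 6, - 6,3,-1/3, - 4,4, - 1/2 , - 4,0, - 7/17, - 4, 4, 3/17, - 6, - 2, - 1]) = [ - 6,  -  6, - 4, - 4,-4, - 2, - 1, - 1, - 1/2, - 7/17, - 1/3, 0, 3/17, 2/5,5/8, 3, 4 , 4, 6]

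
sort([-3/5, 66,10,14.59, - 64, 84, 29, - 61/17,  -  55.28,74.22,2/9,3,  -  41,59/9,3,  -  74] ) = [ - 74, - 64, - 55.28,  -  41 ,-61/17, - 3/5, 2/9, 3,3, 59/9,10,14.59,29,  66, 74.22,84] 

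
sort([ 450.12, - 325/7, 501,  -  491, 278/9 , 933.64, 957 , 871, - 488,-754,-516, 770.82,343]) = [ - 754, - 516, - 491, - 488 ,-325/7 , 278/9,343,450.12, 501, 770.82,871, 933.64,  957]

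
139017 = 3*46339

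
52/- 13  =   -4/1  =  - 4.00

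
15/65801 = 15/65801 = 0.00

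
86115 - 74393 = 11722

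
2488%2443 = 45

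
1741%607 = 527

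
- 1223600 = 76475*(-16 ) 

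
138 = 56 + 82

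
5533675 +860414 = 6394089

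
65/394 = 65/394 = 0.16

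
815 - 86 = 729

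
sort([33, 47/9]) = [47/9, 33]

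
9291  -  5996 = 3295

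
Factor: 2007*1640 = 3291480 = 2^3*3^2*5^1*41^1*223^1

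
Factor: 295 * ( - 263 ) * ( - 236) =2^2*5^1*59^2*263^1 = 18310060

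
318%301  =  17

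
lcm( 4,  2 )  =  4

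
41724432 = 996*41892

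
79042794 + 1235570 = 80278364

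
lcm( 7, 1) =7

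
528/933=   176/311 = 0.57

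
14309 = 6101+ 8208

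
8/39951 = 8/39951 = 0.00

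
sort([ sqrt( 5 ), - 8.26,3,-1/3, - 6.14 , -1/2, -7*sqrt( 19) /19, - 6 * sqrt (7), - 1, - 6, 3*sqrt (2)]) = [ - 6*sqrt( 7), - 8.26, - 6.14, - 6, - 7*sqrt (19 )/19,- 1, - 1/2, - 1/3, sqrt( 5), 3, 3*sqrt(2 )]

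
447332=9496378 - 9049046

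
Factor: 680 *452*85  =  26125600 = 2^5 * 5^2* 17^2*113^1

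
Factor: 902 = 2^1*11^1*41^1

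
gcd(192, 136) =8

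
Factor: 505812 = 2^2*3^1*61^1*691^1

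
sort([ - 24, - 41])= [ - 41 , - 24]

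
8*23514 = 188112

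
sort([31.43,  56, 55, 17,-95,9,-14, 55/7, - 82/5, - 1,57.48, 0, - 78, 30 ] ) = [ - 95, - 78, - 82/5  , - 14 , - 1, 0, 55/7, 9, 17,30,31.43 , 55, 56,57.48]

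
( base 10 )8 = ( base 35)8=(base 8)10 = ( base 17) 8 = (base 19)8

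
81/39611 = 81/39611 = 0.00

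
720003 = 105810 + 614193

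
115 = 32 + 83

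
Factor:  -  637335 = -3^3 * 5^1*4721^1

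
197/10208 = 197/10208 =0.02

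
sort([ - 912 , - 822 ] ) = [-912 ,-822 ]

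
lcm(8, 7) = 56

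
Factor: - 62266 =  - 2^1* 163^1*191^1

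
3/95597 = 3/95597 =0.00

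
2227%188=159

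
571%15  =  1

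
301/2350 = 301/2350 = 0.13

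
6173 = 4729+1444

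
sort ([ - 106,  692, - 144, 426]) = [ - 144,-106,426, 692] 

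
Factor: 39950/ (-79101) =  -2^1*3^( - 2)*5^2 * 11^( - 1) = - 50/99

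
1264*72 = 91008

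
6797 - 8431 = -1634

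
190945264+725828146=916773410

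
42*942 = 39564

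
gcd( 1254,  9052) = 2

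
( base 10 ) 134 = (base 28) 4m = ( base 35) 3t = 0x86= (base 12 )b2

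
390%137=116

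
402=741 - 339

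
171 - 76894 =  - 76723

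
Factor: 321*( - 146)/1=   -  2^1*3^1 * 73^1*107^1= - 46866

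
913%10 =3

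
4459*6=26754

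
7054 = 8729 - 1675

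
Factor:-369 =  - 3^2 * 41^1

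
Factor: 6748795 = 5^1 * 491^1 *2749^1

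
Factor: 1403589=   3^1*11^1*42533^1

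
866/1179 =866/1179 = 0.73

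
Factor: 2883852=2^2* 3^2*80107^1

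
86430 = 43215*2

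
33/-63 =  - 11/21 = - 0.52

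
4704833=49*96017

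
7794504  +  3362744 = 11157248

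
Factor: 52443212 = 2^2 * 59^1  *  317^1 * 701^1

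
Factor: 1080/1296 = 5/6= 2^( - 1 )*3^( - 1) * 5^1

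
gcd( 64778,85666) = 14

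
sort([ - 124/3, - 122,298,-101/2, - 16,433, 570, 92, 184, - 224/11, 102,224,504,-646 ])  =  [ - 646, - 122,-101/2, -124/3 , - 224/11,- 16, 92,102,  184,224, 298, 433,504, 570 ]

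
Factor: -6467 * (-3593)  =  29^1*223^1  *  3593^1 = 23235931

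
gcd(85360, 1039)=1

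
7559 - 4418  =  3141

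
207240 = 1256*165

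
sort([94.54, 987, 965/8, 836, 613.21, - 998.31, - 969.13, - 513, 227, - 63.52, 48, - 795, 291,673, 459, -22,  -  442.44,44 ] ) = [ - 998.31, -969.13, - 795, - 513, - 442.44, - 63.52 , - 22,44,  48, 94.54, 965/8,227, 291, 459,613.21, 673,  836, 987 ]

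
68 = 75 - 7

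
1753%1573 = 180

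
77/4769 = 77/4769 = 0.02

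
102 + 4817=4919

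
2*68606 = 137212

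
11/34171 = 11/34171 = 0.00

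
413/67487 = 59/9641 =0.01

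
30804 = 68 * 453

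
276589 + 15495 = 292084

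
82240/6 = 13706 + 2/3 = 13706.67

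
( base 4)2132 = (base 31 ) 53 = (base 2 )10011110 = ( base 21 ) 7B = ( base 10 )158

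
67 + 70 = 137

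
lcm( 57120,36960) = 628320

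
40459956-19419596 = 21040360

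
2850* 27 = 76950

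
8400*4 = 33600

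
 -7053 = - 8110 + 1057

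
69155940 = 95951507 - 26795567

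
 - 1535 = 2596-4131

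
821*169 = 138749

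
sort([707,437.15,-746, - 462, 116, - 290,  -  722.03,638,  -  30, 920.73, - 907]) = [ - 907, - 746,  -  722.03, - 462  , -290, - 30 , 116,437.15,638,707,920.73]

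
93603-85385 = 8218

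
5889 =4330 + 1559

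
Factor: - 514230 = -2^1*3^1*5^1*61^1*281^1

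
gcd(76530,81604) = 2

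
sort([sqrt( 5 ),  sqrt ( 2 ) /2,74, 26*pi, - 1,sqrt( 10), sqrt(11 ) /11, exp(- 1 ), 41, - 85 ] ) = [ - 85  ,-1,sqrt( 11) /11, exp ( -1 ), sqrt( 2)/2, sqrt(5),sqrt (10),41, 74,26*pi]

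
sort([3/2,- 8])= [  -  8, 3/2 ] 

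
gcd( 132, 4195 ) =1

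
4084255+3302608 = 7386863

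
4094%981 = 170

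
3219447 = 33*97559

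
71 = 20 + 51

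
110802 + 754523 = 865325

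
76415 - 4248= 72167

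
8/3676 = 2/919 = 0.00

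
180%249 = 180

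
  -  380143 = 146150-526293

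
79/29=79/29 =2.72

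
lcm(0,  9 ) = 0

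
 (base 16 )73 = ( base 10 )115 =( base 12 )97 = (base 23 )50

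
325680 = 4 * 81420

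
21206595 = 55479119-34272524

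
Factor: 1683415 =5^1*336683^1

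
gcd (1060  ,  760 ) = 20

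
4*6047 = 24188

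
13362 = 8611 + 4751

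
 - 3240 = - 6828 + 3588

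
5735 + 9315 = 15050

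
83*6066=503478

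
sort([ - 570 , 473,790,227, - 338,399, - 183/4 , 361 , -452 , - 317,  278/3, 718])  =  [ - 570  ,- 452, - 338, - 317 , - 183/4, 278/3,  227,361,  399, 473, 718 , 790 ]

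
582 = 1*582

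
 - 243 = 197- 440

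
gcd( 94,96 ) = 2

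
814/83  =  814/83 = 9.81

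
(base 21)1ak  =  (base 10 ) 671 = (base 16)29f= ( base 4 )22133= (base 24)13N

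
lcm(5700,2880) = 273600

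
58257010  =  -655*(-88942 ) 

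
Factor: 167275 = 5^2*6691^1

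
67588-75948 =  - 8360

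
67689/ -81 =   -  2507/3 = -835.67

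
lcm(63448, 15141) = 1332408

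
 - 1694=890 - 2584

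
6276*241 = 1512516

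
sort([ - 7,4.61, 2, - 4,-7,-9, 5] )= [ - 9,-7, - 7, -4, 2, 4.61 , 5 ]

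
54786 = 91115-36329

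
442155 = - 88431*( - 5)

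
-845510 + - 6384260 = -7229770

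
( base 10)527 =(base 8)1017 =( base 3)201112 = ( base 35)f2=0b1000001111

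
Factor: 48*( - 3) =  - 144=- 2^4*3^2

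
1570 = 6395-4825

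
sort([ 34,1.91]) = [ 1.91, 34]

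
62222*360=22399920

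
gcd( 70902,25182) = 18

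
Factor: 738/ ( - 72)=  - 41/4 =- 2^ (-2)*41^1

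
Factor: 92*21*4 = 2^4*3^1*7^1*23^1 = 7728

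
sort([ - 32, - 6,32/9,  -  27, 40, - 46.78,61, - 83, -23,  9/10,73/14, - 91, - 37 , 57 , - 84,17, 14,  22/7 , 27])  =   [ - 91, - 84, - 83, - 46.78, - 37, - 32, - 27, - 23, - 6,9/10,22/7,32/9,73/14,14,17,27,40  ,  57,61]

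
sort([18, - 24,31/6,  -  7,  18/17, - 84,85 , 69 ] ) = [-84,-24,-7,18/17,31/6,18, 69,  85]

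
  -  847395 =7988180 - 8835575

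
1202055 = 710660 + 491395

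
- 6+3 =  - 3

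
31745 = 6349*5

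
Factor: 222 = 2^1*3^1* 37^1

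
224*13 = 2912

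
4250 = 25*170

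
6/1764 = 1/294 =0.00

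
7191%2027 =1110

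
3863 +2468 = 6331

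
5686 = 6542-856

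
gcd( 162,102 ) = 6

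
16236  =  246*66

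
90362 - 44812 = 45550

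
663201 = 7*94743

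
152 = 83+69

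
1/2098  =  1/2098 = 0.00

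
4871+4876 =9747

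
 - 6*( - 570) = 3420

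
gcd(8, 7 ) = 1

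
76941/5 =15388 + 1/5 = 15388.20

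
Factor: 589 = 19^1*31^1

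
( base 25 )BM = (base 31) 9I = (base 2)100101001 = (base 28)ah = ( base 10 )297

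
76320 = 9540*8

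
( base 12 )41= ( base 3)1211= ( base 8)61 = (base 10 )49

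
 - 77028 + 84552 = 7524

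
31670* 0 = 0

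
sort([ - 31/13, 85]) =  [ - 31/13,85] 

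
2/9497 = 2/9497 = 0.00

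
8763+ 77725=86488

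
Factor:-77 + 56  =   - 21  =  - 3^1 * 7^1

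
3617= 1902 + 1715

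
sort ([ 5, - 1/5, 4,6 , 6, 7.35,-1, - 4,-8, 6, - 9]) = [ - 9, - 8, - 4, - 1, - 1/5, 4,5, 6, 6, 6, 7.35] 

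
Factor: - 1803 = -3^1*601^1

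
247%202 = 45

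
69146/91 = 759 + 11/13 = 759.85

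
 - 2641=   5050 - 7691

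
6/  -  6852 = - 1 + 1141/1142= -  0.00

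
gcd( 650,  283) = 1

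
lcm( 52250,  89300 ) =4911500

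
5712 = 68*84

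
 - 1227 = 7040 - 8267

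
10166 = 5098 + 5068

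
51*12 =612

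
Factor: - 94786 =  - 2^1*83^1*571^1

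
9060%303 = 273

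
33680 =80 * 421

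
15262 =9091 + 6171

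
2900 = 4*725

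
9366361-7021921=2344440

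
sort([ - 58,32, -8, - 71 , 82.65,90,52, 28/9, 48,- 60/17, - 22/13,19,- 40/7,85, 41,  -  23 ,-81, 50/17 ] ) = [-81, - 71, - 58, - 23, - 8, - 40/7, - 60/17, - 22/13,  50/17, 28/9, 19 , 32,41,  48,52,82.65, 85,  90 ] 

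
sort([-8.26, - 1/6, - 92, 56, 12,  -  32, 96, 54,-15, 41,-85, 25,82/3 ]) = [-92,-85, -32, - 15, - 8.26, - 1/6, 12, 25,82/3, 41, 54,56,96]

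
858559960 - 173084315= 685475645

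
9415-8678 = 737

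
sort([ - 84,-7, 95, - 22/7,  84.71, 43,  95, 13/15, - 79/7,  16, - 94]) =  [ - 94, - 84, - 79/7, - 7,- 22/7,13/15,16,  43,84.71,95  ,  95 ] 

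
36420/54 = 6070/9 = 674.44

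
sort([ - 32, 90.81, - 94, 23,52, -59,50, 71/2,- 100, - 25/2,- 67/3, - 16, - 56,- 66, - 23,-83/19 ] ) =[ - 100, - 94, - 66, - 59,-56, - 32, - 23,-67/3,- 16, - 25/2, - 83/19, 23 , 71/2 , 50,52,90.81 ] 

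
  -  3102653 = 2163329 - 5265982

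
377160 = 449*840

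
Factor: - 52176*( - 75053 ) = 3915965328 =2^4 * 3^1 * 11^1*1087^1*6823^1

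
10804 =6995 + 3809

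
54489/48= 1135 + 3/16= 1135.19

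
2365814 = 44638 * 53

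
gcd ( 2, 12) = 2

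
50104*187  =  9369448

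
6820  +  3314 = 10134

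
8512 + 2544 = 11056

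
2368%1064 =240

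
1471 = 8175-6704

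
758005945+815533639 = 1573539584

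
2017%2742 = 2017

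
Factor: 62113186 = 2^1*29^1*389^1*2753^1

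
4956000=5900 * 840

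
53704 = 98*548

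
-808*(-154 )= 124432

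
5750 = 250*23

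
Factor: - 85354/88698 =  - 3^( -1)*14783^(  -  1)*42677^1=-42677/44349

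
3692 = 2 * 1846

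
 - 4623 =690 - 5313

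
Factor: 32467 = 32467^1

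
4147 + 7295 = 11442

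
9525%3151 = 72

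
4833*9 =43497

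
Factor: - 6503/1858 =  - 2^(-1 )*7^1= - 7/2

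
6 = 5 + 1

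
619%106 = 89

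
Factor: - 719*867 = -623373 = -3^1*17^2*719^1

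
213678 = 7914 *27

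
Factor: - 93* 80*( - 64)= 476160 = 2^10*3^1*5^1*31^1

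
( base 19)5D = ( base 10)108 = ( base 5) 413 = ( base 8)154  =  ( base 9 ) 130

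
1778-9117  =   - 7339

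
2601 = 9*289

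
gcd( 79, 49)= 1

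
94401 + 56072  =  150473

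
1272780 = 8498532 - 7225752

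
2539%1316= 1223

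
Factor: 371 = 7^1*53^1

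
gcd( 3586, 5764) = 22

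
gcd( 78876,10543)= 1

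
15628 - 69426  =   - 53798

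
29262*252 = 7374024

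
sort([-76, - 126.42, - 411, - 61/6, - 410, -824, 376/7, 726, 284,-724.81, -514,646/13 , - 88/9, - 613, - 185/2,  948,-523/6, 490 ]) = [-824, - 724.81,  -  613,-514, - 411,-410, - 126.42, - 185/2, - 523/6 , - 76,-61/6, - 88/9 , 646/13,376/7,284, 490,726,948]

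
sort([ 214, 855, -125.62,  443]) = [ -125.62,214,443,855 ]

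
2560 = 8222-5662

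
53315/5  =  10663  =  10663.00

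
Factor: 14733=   3^2 * 1637^1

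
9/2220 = 3/740= 0.00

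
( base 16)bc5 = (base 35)2G3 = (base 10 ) 3013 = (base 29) 3gq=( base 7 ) 11533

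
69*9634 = 664746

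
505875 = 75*6745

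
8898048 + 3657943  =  12555991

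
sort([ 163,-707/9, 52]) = [ - 707/9,52, 163 ]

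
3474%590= 524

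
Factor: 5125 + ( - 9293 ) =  - 2^3 * 521^1 = - 4168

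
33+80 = 113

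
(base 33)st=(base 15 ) 438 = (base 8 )1671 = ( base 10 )953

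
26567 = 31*857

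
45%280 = 45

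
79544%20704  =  17432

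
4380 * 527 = 2308260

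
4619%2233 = 153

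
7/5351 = 7/5351 = 0.00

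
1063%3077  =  1063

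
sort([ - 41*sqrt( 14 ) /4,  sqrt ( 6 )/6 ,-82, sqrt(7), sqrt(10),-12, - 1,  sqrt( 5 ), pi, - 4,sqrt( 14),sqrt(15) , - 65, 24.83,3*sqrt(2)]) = [ -82,-65, - 41 * sqrt ( 14)/4, - 12,- 4, - 1, sqrt( 6)/6,sqrt(5),  sqrt( 7 ),pi,sqrt(10), sqrt(14),sqrt(15) , 3*sqrt( 2),24.83] 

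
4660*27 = 125820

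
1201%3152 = 1201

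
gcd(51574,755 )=1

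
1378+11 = 1389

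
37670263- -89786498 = 127456761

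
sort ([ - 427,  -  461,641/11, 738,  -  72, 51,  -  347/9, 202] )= [-461,  -  427,-72, - 347/9,51, 641/11,202, 738 ] 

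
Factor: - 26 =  - 2^1*13^1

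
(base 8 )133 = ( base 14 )67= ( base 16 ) 5b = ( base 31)2t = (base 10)91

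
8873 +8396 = 17269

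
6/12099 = 2/4033  =  0.00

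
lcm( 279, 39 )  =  3627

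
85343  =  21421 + 63922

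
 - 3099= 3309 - 6408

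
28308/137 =206  +  86/137 = 206.63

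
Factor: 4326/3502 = 21/17 = 3^1 *7^1 *17^( - 1)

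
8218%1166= 56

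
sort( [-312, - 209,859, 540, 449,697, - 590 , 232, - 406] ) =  [ - 590, - 406, - 312, - 209,232, 449, 540,697, 859] 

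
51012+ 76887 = 127899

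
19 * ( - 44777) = -850763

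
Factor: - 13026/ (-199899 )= 26/399 = 2^1*3^( - 1)*7^( - 1 )*13^1*19^(-1 )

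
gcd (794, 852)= 2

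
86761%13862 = 3589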